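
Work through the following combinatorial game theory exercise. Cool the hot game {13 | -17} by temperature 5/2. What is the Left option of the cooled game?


Original game: {13 | -17} (a switch {a | b} with a > b).
Cooling by t (for t below the temperature (a - b)/2 = 15) taxes each move by t: {a | b} cooled by t is {a - t | b + t}.
Cooling amount: t = 5/2
Cooled Left option: 13 - 5/2 = 21/2
Cooled Right option: -17 + 5/2 = -29/2
Cooled game: {21/2 | -29/2}
Left option = 21/2

21/2


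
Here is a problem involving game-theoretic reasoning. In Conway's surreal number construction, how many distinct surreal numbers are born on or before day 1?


Day 0: {|} = 0 is born. Count = 1.
Day n: the number of surreal numbers born by day n is 2^(n+1) - 1.
By day 0: 2^1 - 1 = 1
By day 1: 2^2 - 1 = 3
By day 1: 3 surreal numbers.

3


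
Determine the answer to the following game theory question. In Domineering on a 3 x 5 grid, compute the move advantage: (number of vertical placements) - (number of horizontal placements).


Board is 3 x 5 (rows x cols).
Left (vertical) placements: (rows-1) * cols = 2 * 5 = 10
Right (horizontal) placements: rows * (cols-1) = 3 * 4 = 12
Advantage = Left - Right = 10 - 12 = -2

-2


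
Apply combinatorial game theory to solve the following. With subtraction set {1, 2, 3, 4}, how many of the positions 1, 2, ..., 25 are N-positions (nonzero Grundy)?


Subtraction set S = {1, 2, 3, 4}, so G(n) = n mod 5.
G(n) = 0 when n is a multiple of 5.
Multiples of 5 in [1, 25]: 5
N-positions (nonzero Grundy) = 25 - 5 = 20

20


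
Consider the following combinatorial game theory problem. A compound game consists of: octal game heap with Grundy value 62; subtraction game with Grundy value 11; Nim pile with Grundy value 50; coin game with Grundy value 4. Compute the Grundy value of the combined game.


By the Sprague-Grundy theorem, the Grundy value of a sum of games is the XOR of individual Grundy values.
octal game heap: Grundy value = 62. Running XOR: 0 XOR 62 = 62
subtraction game: Grundy value = 11. Running XOR: 62 XOR 11 = 53
Nim pile: Grundy value = 50. Running XOR: 53 XOR 50 = 7
coin game: Grundy value = 4. Running XOR: 7 XOR 4 = 3
The combined Grundy value is 3.

3


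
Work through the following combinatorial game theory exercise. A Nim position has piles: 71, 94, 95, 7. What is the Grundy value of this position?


We need the XOR (exclusive or) of all pile sizes.
After XOR-ing pile 1 (size 71): 0 XOR 71 = 71
After XOR-ing pile 2 (size 94): 71 XOR 94 = 25
After XOR-ing pile 3 (size 95): 25 XOR 95 = 70
After XOR-ing pile 4 (size 7): 70 XOR 7 = 65
The Nim-value of this position is 65.

65


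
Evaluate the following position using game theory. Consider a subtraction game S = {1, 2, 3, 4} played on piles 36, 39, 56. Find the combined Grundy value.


Subtraction set: {1, 2, 3, 4}
For this subtraction set, G(n) = n mod 5 (period = max + 1 = 5).
Pile 1 (size 36): G(36) = 36 mod 5 = 1
Pile 2 (size 39): G(39) = 39 mod 5 = 4
Pile 3 (size 56): G(56) = 56 mod 5 = 1
Total Grundy value = XOR of all: 1 XOR 4 XOR 1 = 4

4


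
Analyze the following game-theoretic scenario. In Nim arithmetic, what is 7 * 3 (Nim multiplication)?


Nim multiplication is bilinear over XOR: (u XOR v) * w = (u*w) XOR (v*w).
So we split each operand into its bit components and XOR the pairwise Nim products.
7 = 1 + 2 + 4 (as XOR of powers of 2).
3 = 1 + 2 (as XOR of powers of 2).
Using the standard Nim-product table on single bits:
  2*2 = 3,   2*4 = 8,   2*8 = 12,
  4*4 = 6,   4*8 = 11,  8*8 = 13,
and  1*x = x (identity), k*l = l*k (commutative).
Pairwise Nim products:
  1 * 1 = 1
  1 * 2 = 2
  2 * 1 = 2
  2 * 2 = 3
  4 * 1 = 4
  4 * 2 = 8
XOR them: 1 XOR 2 XOR 2 XOR 3 XOR 4 XOR 8 = 14.
Result: 7 * 3 = 14 (in Nim).

14


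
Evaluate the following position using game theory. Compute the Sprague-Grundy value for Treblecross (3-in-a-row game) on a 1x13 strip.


Treblecross: place X on empty cells; 3-in-a-row wins.
Playing within two cells of an existing X lets the opponent win at once, so sensible play treats the cells i-2..i+2 around each X as dead. The player left with no safe cell loses, so this is a normal-play take-away game on strips of safe cells.
Placing X at cell i (0-indexed) of a strip of k safe cells leaves independent strips of sizes max(0, i-2) and max(0, k-i-3). Hence G(k) = mex{ G(max(0,i-2)) XOR G(max(0,k-i-3)) : 0 <= i < k }, with G(0) = 0.
G(1): splits (0,0):0^0=0 -> mex({0}) = 1
G(2): splits (0,0):0^0=0 -> mex({0}) = 1
G(3): splits (0,0):0^0=0 -> mex({0}) = 1
G(4): splits (0,1):0^1=1 (0,0):0^0=0 -> mex({0, 1}) = 2
G(5): splits (0,2):0^1=1 (0,1):0^1=1 (0,0):0^0=0 -> mex({0, 1}) = 2
G(6) = mex({1}) = 0
G(7) = mex({0, 1, 2}) = 3
G(8) = mex({0, 1, 2}) = 3
G(9) = mex({0, 2}) = 1
G(10) = mex({0, 2, 3}) = 1
G(11) = mex({0, 3}) = 1
G(12) = mex({1, 3}) = 0
G(13) = mex({0, 1, 2, 3}) = 4
Therefore G(13) = 4.

4


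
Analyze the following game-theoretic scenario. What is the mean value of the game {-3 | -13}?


Game = {-3 | -13}, a switch {a | b} with numbers a > b.
Its thermograph has left wall a - t and right wall b + t, which meet at t = (a - b)/2, where both equal (a + b)/2. So the mast (mean value) is at (a + b)/2.
Mean = (-3 + (-13))/2 = -16/2 = -8

-8


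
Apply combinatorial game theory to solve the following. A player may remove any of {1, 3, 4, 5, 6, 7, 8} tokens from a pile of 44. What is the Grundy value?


The subtraction set is S = {1, 3, 4, 5, 6, 7, 8}.
G(k) = mex{ G(k - s) : s in S, s <= k }. We compute iteratively: G(0) = 0.
G(1) = mex({0}) = 1
G(2) = mex({1}) = 0
G(3) = mex({0}) = 1
G(4) = mex({0, 1}) = 2
G(5) = mex({0, 1, 2}) = 3
G(6) = mex({0, 1, 3}) = 2
G(7) = mex({0, 1, 2}) = 3
G(8) = mex({0, 1, 2, 3}) = 4
G(9) = mex({0, 1, 2, 3, 4}) = 5
G(10) = mex({0, 1, 2, 3, 5}) = 4
G(11) = mex({1, 2, 3, 4}) = 0
G(12) = mex({0, 2, 3, 4, 5}) = 1
G(13) = mex({1, 2, 3, 4, 5}) = 0
G(14) = mex({0, 2, 3, 4, 5}) = 1
G(15) = mex({0, 1, 3, 4, 5}) = 2
G(16) = mex({0, 1, 2, 4, 5}) = 3
G(17) = mex({0, 1, 3, 4, 5}) = 2
G(18) = mex({0, 1, 2, 4}) = 3
Observe that G(11)..G(18) = 0, 1, 0, 1, 2, 3, 2, 3 repeats G(0)..G(7) = 0, 1, 0, 1, 2, 3, 2, 3.
For k >= max(S) = 8, G(k) is determined by the previous 8 values G(k-8)..G(k-1); a window of 8 consecutive values has recurred shifted by 11, so by induction G(k + 11) = G(k) for all k >= 0: the sequence is periodic from the start with period 11.
One period: G(0..10) = 0, 1, 0, 1, 2, 3, 2, 3, 4, 5, 4.
44 mod 11 = 0, so G(44) = G(0) = 0.

0


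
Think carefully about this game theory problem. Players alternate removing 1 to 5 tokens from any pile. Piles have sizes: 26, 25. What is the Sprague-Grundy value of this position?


Subtraction set: {1, 2, 3, 4, 5}
For this subtraction set, G(n) = n mod 6 (period = max + 1 = 6).
Pile 1 (size 26): G(26) = 26 mod 6 = 2
Pile 2 (size 25): G(25) = 25 mod 6 = 1
Total Grundy value = XOR of all: 2 XOR 1 = 3

3


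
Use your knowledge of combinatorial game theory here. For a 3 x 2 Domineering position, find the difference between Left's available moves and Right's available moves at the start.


Board is 3 x 2 (rows x cols).
Left (vertical) placements: (rows-1) * cols = 2 * 2 = 4
Right (horizontal) placements: rows * (cols-1) = 3 * 1 = 3
Advantage = Left - Right = 4 - 3 = 1

1


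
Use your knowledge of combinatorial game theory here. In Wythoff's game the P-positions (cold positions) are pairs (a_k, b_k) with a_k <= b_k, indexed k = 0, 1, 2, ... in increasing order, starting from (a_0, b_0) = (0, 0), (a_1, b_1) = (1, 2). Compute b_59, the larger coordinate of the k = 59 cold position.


By Wythoff's theorem, a_k = floor(k * phi) and b_k = floor(k * phi^2) = a_k + k, where phi = (1 + sqrt(5))/2 is the golden ratio.
phi = (1 + sqrt(5))/2 = 1.618034
phi^2 = phi + 1 = 2.618034
k = 59
k * phi^2 = 59 * 2.618034 = 154.464005
b_59 = floor(k * phi^2) = 154 (check: a_59 + k = 95 + 59 = 154)

154


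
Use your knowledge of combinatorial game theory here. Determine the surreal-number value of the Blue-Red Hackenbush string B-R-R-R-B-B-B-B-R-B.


Edges (from ground): B-R-R-R-B-B-B-B-R-B
By Berlekamp's sign-expansion rule, a Blue-Red Hackenbush stalk has the value of the surreal number whose sign sequence is the edge sequence with B -> + and R -> -.
Sign sequence: +---++++-+
Trace the sign expansion in the surreal number tree, starting from 0:
Edge 1: B (sign +) -> bounds (0, +inf), value = 1
Edge 2: R (sign -) -> bounds (0, 1), value = 1/2
Edge 3: R (sign -) -> bounds (0, 1/2), value = 1/4
Edge 4: R (sign -) -> bounds (0, 1/4), value = 1/8
Edge 5: B (sign +) -> bounds (1/8, 1/4), value = 3/16
Edge 6: B (sign +) -> bounds (3/16, 1/4), value = 7/32
Edge 7: B (sign +) -> bounds (7/32, 1/4), value = 15/64
Edge 8: B (sign +) -> bounds (15/64, 1/4), value = 31/128
Edge 9: R (sign -) -> bounds (15/64, 31/128), value = 61/256
Edge 10: B (sign +) -> bounds (61/256, 31/128), value = 123/512
Game value = 123/512

123/512


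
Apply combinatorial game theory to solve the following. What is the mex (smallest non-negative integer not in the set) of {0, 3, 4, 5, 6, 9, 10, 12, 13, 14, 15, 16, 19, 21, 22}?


Set = {0, 3, 4, 5, 6, 9, 10, 12, 13, 14, 15, 16, 19, 21, 22}
0 is in the set.
1 is NOT in the set. This is the mex.
mex = 1

1


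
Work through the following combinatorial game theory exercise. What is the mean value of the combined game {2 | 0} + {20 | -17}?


G1 = {2 | 0}, G2 = {20 | -17}
Each is a switch {a | b} with numbers a > b; its mean value is (a + b)/2, and mean value is additive over game sums: m(G1 + G2) = m(G1) + m(G2).
Mean of G1 = (2 + (0))/2 = 2/2 = 1
Mean of G2 = (20 + (-17))/2 = 3/2 = 3/2
Mean of G1 + G2 = 1 + 3/2 = 5/2

5/2


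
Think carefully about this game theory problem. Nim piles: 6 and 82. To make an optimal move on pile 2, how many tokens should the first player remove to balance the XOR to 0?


Piles: 6 and 82
Current XOR: 6 XOR 82 = 84 (non-zero, so this is an N-position).
To make the XOR zero, we need to find a move that balances the piles.
For pile 2 (size 82): target = 82 XOR 84 = 6
We reduce pile 2 from 82 to 6.
Tokens removed: 82 - 6 = 76
Verification: 6 XOR 6 = 0

76


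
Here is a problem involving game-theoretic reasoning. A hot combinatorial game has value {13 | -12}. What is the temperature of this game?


The game is {13 | -12}, a switch {a | b} with numbers a > b.
Cooling {a | b} by t gives {a - t | b + t}, which stops being hot when a - t = b + t, i.e. at t = (a - b)/2. So the temperature of a switch is (a - b)/2.
Temperature = (Left option - Right option) / 2
= (13 - (-12)) / 2
= 25 / 2
= 25/2

25/2


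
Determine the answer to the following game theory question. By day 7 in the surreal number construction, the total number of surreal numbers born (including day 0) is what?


Day 0: {|} = 0 is born. Count = 1.
Day n: the number of surreal numbers born by day n is 2^(n+1) - 1.
By day 0: 2^1 - 1 = 1
By day 1: 2^2 - 1 = 3
By day 2: 2^3 - 1 = 7
By day 3: 2^4 - 1 = 15
By day 4: 2^5 - 1 = 31
By day 5: 2^6 - 1 = 63
By day 6: 2^7 - 1 = 127
By day 7: 2^8 - 1 = 255
By day 7: 255 surreal numbers.

255


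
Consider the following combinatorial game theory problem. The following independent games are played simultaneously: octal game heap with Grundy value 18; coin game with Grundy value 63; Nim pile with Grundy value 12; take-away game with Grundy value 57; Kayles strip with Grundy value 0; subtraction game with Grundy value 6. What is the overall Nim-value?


By the Sprague-Grundy theorem, the Grundy value of a sum of games is the XOR of individual Grundy values.
octal game heap: Grundy value = 18. Running XOR: 0 XOR 18 = 18
coin game: Grundy value = 63. Running XOR: 18 XOR 63 = 45
Nim pile: Grundy value = 12. Running XOR: 45 XOR 12 = 33
take-away game: Grundy value = 57. Running XOR: 33 XOR 57 = 24
Kayles strip: Grundy value = 0. Running XOR: 24 XOR 0 = 24
subtraction game: Grundy value = 6. Running XOR: 24 XOR 6 = 30
The combined Grundy value is 30.

30


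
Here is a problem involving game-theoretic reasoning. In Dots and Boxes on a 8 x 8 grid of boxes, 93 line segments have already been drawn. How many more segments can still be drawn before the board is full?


Grid: 8 x 8 boxes, i.e. 9 rows and 9 columns of dots.
Horizontal edges: (rows + 1) * cols = 9 * 8 = 72
Vertical edges: rows * (cols + 1) = 8 * 9 = 72
Total edges: 72 + 72 = 144
Edges drawn: 93
Remaining: 144 - 93 = 51

51


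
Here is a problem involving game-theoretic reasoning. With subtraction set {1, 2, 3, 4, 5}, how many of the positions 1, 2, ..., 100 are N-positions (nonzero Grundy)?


Subtraction set S = {1, 2, 3, 4, 5}, so G(n) = n mod 6.
G(n) = 0 when n is a multiple of 6.
Multiples of 6 in [1, 100]: 16
N-positions (nonzero Grundy) = 100 - 16 = 84

84


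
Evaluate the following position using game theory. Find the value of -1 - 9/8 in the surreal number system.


x = -1, y = 9/8
Converting to common denominator: 8
x = -8/8, y = 9/8
x - y = -1 - 9/8 = -17/8

-17/8


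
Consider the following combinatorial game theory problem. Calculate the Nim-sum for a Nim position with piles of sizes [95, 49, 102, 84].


We need the XOR (exclusive or) of all pile sizes.
After XOR-ing pile 1 (size 95): 0 XOR 95 = 95
After XOR-ing pile 2 (size 49): 95 XOR 49 = 110
After XOR-ing pile 3 (size 102): 110 XOR 102 = 8
After XOR-ing pile 4 (size 84): 8 XOR 84 = 92
The Nim-value of this position is 92.

92


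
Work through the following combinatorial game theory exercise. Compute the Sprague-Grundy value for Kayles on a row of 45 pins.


Kayles: a move removes 1 or 2 adjacent pins from a contiguous row.
Removing pins from a row of k leaves two independent rows (a, b) with a + b = k - 1 (one pin) or a + b = k - 2 (two pins); an end removal gives a = 0.
By Sprague-Grundy, G(k) = mex{ G(a) XOR G(b) } over all these splits. G(0) = 0.
G(1): splits (0,0):0^0=0 -> mex({0}) = 1
G(2): splits (0,1):0^1=1 (0,0):0^0=0 -> mex({0, 1}) = 2
G(3): splits (0,2):0^2=2 (1,1):1^1=0 (0,1):0^1=1 -> mex({0, 1, 2}) = 3
G(4): splits (0,3):0^3=3 (1,2):1^2=3 (0,2):0^2=2 (1,1):1^1=0 -> mex({0, 2, 3}) = 1
G(5): splits (0,4):0^1=1 (1,3):1^3=2 (2,2):2^2=0 (0,3):0^3=3 (1,2):1^2=3 -> mex({0, 1, 2, 3}) = 4
G(6) = mex({0, 1, 2, 4}) = 3
G(7) = mex({0, 1, 3, 4, 5}) = 2
G(8) = mex({0, 2, 3, 5, 6}) = 1
G(9) = mex({0, 1, 2, 3, 6, 7}) = 4
G(10) = mex({0, 1, 3, 4, 5, 7}) = 2
G(11) = mex({0, 1, 2, 3, 4, 5}) = 6
G(12) = mex({0, 1, 2, 3, 5, 6, 7}) = 4
G(13) = mex({0, 2, 3, 4, 6, 7}) = 1
G(14) = mex({0, 1, 4, 5, 6, 7}) = 2
G(15) = mex({0, 1, 2, 3, 4, 5, 6}) = 7
G(16) = mex({0, 2, 3, 5, 6, 7}) = 1
G(17) = mex({0, 1, 2, 3, 5, 6, 7}) = 4
G(18) = mex({0, 1, 2, 4, 5, 6}) = 3
G(19) = mex({0, 1, 3, 4, 5, 7}) = 2
G(20) = mex({0, 2, 3, 4, 5, 6, 7}) = 1
G(21) = mex({0, 1, 2, 3, 5, 6, 7}) = 4
G(22) = mex({0, 1, 2, 3, 4, 5, 7}) = 6
G(23) = mex({0, 1, 2, 3, 4, 5, 6}) = 7
G(24) = mex({0, 1, 2, 3, 5, 6, 7}) = 4
G(25) = mex({0, 2, 3, 4, 6, 7}) = 1
G(26) = mex({0, 1, 3, 4, 5, 6, 7}) = 2
G(27) = mex({0, 1, 2, 3, 4, 5, 6, 7}) = 8
G(28) = mex({0, 1, 2, 3, 4, 6, 7, 8}) = 5
G(29) = mex({0, 1, 2, 3, 5, 6, 7, 8, 9}) = 4
G(30) = mex({0, 1, 2, 3, 4, 5, 6, 9, 10}) = 7
G(31) = mex({0, 1, 3, 4, 5, 7, 10, 11}) = 2
G(32) = mex({0, 2, 3, 4, 5, 6, 7, 9, 11}) = 1
G(33) = mex({0, 1, 2, 3, 4, 5, 6, 7, 9, 12}) = 8
G(34) = mex({0, 1, 2, 3, 4, 5, 7, 8, 11, 12}) = 6
G(35) = mex({0, 1, 2, 3, 4, 5, 6, 8, 9, 10, 11}) = 7
G(36) = mex({0, 1, 2, 3, 5, 6, 7, 9, 10}) = 4
G(37) = mex({0, 2, 3, 4, 6, 7, 9, 10, 11, 12}) = 1
G(38) = mex({0, 1, 3, 4, 5, 6, 7, 9, 10, 11, 12}) = 2
G(39) = mex({0, 1, 2, 4, 5, 6, 7, 9, 10, 12, 14}) = 3
G(40) = mex({0, 2, 3, 4, 6, 7, 11, 12, 14}) = 1
G(41) = mex({0, 1, 2, 3, 5, 6, 7, 9, 10, 11, 12}) = 4
G(42) = mex({0, 1, 2, 3, 4, 5, 6, 9, 10}) = 7
G(43) = mex({0, 1, 3, 4, 5, 7, 9, 10, 12, 15}) = 2
G(44) = mex({0, 2, 3, 4, 5, 6, 7, 9, 10, 12, 15}) = 1
G(45) = mex({0, 1, 2, 3, 4, 5, 6, 7, 9, 10, 12, 14}) = 8
Therefore G(45) = 8.

8


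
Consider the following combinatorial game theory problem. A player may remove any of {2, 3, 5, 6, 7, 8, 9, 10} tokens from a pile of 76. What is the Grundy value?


The subtraction set is S = {2, 3, 5, 6, 7, 8, 9, 10}.
G(k) = mex{ G(k - s) : s in S, s <= k }. We compute iteratively: G(0) = 0.
G(1) = mex({}) = 0
G(2) = mex({0}) = 1
G(3) = mex({0}) = 1
G(4) = mex({0, 1}) = 2
G(5) = mex({0, 1}) = 2
G(6) = mex({0, 1, 2}) = 3
G(7) = mex({0, 1, 2}) = 3
G(8) = mex({0, 1, 2, 3}) = 4
G(9) = mex({0, 1, 2, 3}) = 4
G(10) = mex({0, 1, 2, 3, 4}) = 5
G(11) = mex({0, 1, 2, 3, 4}) = 5
G(12) = mex({1, 2, 3, 4, 5}) = 0
G(13) = mex({1, 2, 3, 4, 5}) = 0
G(14) = mex({0, 2, 3, 4, 5}) = 1
G(15) = mex({0, 2, 3, 4, 5}) = 1
G(16) = mex({0, 1, 3, 4, 5}) = 2
G(17) = mex({0, 1, 3, 4, 5}) = 2
G(18) = mex({0, 1, 2, 4, 5}) = 3
G(19) = mex({0, 1, 2, 4, 5}) = 3
G(20) = mex({0, 1, 2, 3, 5}) = 4
G(21) = mex({0, 1, 2, 3, 5}) = 4
Observe that G(12)..G(21) = 0, 0, 1, 1, 2, 2, 3, 3, 4, 4 repeats G(0)..G(9) = 0, 0, 1, 1, 2, 2, 3, 3, 4, 4.
For k >= max(S) = 10, G(k) is determined by the previous 10 values G(k-10)..G(k-1); a window of 10 consecutive values has recurred shifted by 12, so by induction G(k + 12) = G(k) for all k >= 0: the sequence is periodic from the start with period 12.
One period: G(0..11) = 0, 0, 1, 1, 2, 2, 3, 3, 4, 4, 5, 5.
76 mod 12 = 4, so G(76) = G(4) = 2.

2


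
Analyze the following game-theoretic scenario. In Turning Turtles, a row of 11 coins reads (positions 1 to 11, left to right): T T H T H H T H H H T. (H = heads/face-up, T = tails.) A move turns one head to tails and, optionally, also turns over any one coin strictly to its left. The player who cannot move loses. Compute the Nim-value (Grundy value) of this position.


Coins: T T H T H H T H H H T
Key fact: a single head at position k behaves exactly like a Nim heap of size k (turning it to T and optionally flipping a coin at j < k corresponds to moving the heap from k to j, or to 0), and heads combine as a disjunctive sum (two heads at the same place would cancel, matching j XOR j = 0). So the Nim-value is the XOR of the 1-indexed positions of the heads.
Face-up positions (1-indexed): [3, 5, 6, 8, 9, 10]
XOR 0 with 3: 0 XOR 3 = 3
XOR 3 with 5: 3 XOR 5 = 6
XOR 6 with 6: 6 XOR 6 = 0
XOR 0 with 8: 0 XOR 8 = 8
XOR 8 with 9: 8 XOR 9 = 1
XOR 1 with 10: 1 XOR 10 = 11
Nim-value = 11

11


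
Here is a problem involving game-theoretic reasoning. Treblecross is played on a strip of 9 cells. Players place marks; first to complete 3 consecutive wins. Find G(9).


Treblecross: place X on empty cells; 3-in-a-row wins.
Playing within two cells of an existing X lets the opponent win at once, so sensible play treats the cells i-2..i+2 around each X as dead. The player left with no safe cell loses, so this is a normal-play take-away game on strips of safe cells.
Placing X at cell i (0-indexed) of a strip of k safe cells leaves independent strips of sizes max(0, i-2) and max(0, k-i-3). Hence G(k) = mex{ G(max(0,i-2)) XOR G(max(0,k-i-3)) : 0 <= i < k }, with G(0) = 0.
G(1): splits (0,0):0^0=0 -> mex({0}) = 1
G(2): splits (0,0):0^0=0 -> mex({0}) = 1
G(3): splits (0,0):0^0=0 -> mex({0}) = 1
G(4): splits (0,1):0^1=1 (0,0):0^0=0 -> mex({0, 1}) = 2
G(5): splits (0,2):0^1=1 (0,1):0^1=1 (0,0):0^0=0 -> mex({0, 1}) = 2
G(6) = mex({1}) = 0
G(7) = mex({0, 1, 2}) = 3
G(8) = mex({0, 1, 2}) = 3
G(9) = mex({0, 2}) = 1
Therefore G(9) = 1.

1


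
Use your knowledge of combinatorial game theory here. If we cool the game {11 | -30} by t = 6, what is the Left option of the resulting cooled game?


Original game: {11 | -30} (a switch {a | b} with a > b).
Cooling by t (for t below the temperature (a - b)/2 = 41/2) taxes each move by t: {a | b} cooled by t is {a - t | b + t}.
Cooling amount: t = 6
Cooled Left option: 11 - 6 = 5
Cooled Right option: -30 + 6 = -24
Cooled game: {5 | -24}
Left option = 5

5


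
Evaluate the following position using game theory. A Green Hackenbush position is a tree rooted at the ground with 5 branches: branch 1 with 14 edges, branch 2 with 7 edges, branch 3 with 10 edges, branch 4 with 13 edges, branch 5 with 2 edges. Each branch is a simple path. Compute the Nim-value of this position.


The tree has 5 branches from the ground vertex.
In Green Hackenbush, the Nim-value of a simple path of length k is k.
Branch 1: length 14, Nim-value = 14
Branch 2: length 7, Nim-value = 7
Branch 3: length 10, Nim-value = 10
Branch 4: length 13, Nim-value = 13
Branch 5: length 2, Nim-value = 2
Total Nim-value = XOR of all branch values:
0 XOR 14 = 14
14 XOR 7 = 9
9 XOR 10 = 3
3 XOR 13 = 14
14 XOR 2 = 12
Nim-value of the tree = 12

12


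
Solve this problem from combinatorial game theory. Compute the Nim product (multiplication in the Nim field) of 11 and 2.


Nim multiplication is bilinear over XOR: (u XOR v) * w = (u*w) XOR (v*w).
So we split each operand into its bit components and XOR the pairwise Nim products.
11 = 1 + 2 + 8 (as XOR of powers of 2).
2 = 2 (as XOR of powers of 2).
Using the standard Nim-product table on single bits:
  2*2 = 3,   2*4 = 8,   2*8 = 12,
  4*4 = 6,   4*8 = 11,  8*8 = 13,
and  1*x = x (identity), k*l = l*k (commutative).
Pairwise Nim products:
  1 * 2 = 2
  2 * 2 = 3
  8 * 2 = 12
XOR them: 2 XOR 3 XOR 12 = 13.
Result: 11 * 2 = 13 (in Nim).

13


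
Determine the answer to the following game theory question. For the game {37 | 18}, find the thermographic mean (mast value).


Game = {37 | 18}, a switch {a | b} with numbers a > b.
Its thermograph has left wall a - t and right wall b + t, which meet at t = (a - b)/2, where both equal (a + b)/2. So the mast (mean value) is at (a + b)/2.
Mean = (37 + (18))/2 = 55/2 = 55/2

55/2


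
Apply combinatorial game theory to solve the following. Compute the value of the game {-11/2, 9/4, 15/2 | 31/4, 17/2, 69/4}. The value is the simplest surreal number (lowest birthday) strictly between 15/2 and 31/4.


Left options: {-11/2, 9/4, 15/2}, max = 15/2
Right options: {31/4, 17/2, 69/4}, min = 31/4
All options are numbers and max(Left) < min(Right), so by the simplicity theorem the value is the simplest (earliest-born) number strictly between 15/2 and 31/4.
No integer lies strictly between 15/2 and 31/4, so the value is the dyadic rational m/2^k in the interval with the smallest k (then m odd); search k = 1, 2, ...:
Denominator 2: no odd multiple of 1/2 lies strictly between 15/2 and 31/4.
Denominator 4: no odd multiple of 1/4 lies strictly between 15/2 and 31/4.
Denominator 8: 61/8 lies strictly between 15/2 and 31/4 -- found.
The simplest number in the interval is 61/8.
Game value = 61/8

61/8


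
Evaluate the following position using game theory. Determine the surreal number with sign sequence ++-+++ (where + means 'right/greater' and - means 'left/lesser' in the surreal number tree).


Sign expansion: ++-+++
Rule: track bounds (lo, hi), initially (-inf, +inf). On '+', the current value becomes lo and we move to the simplest number in (value, hi): value + 1 if hi = +inf, otherwise the midpoint (value + hi)/2. On '-', the current value becomes hi and we move to value - 1 if lo = -inf, otherwise the midpoint (lo + value)/2.
Start at 0.
Step 1: sign = +, move right. Bounds: (0, +inf). Value = 1
Step 2: sign = +, move right. Bounds: (1, +inf). Value = 2
Step 3: sign = -, move left. Bounds: (1, 2). Value = 3/2
Step 4: sign = +, move right. Bounds: (3/2, 2). Value = 7/4
Step 5: sign = +, move right. Bounds: (7/4, 2). Value = 15/8
Step 6: sign = +, move right. Bounds: (15/8, 2). Value = 31/16
The surreal number with sign expansion ++-+++ is 31/16.

31/16


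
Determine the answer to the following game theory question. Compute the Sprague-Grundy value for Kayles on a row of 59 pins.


Kayles: a move removes 1 or 2 adjacent pins from a contiguous row.
Removing pins from a row of k leaves two independent rows (a, b) with a + b = k - 1 (one pin) or a + b = k - 2 (two pins); an end removal gives a = 0.
By Sprague-Grundy, G(k) = mex{ G(a) XOR G(b) } over all these splits. G(0) = 0.
G(1): splits (0,0):0^0=0 -> mex({0}) = 1
G(2): splits (0,1):0^1=1 (0,0):0^0=0 -> mex({0, 1}) = 2
G(3): splits (0,2):0^2=2 (1,1):1^1=0 (0,1):0^1=1 -> mex({0, 1, 2}) = 3
G(4): splits (0,3):0^3=3 (1,2):1^2=3 (0,2):0^2=2 (1,1):1^1=0 -> mex({0, 2, 3}) = 1
G(5): splits (0,4):0^1=1 (1,3):1^3=2 (2,2):2^2=0 (0,3):0^3=3 (1,2):1^2=3 -> mex({0, 1, 2, 3}) = 4
G(6) = mex({0, 1, 2, 4}) = 3
G(7) = mex({0, 1, 3, 4, 5}) = 2
G(8) = mex({0, 2, 3, 5, 6}) = 1
G(9) = mex({0, 1, 2, 3, 6, 7}) = 4
G(10) = mex({0, 1, 3, 4, 5, 7}) = 2
G(11) = mex({0, 1, 2, 3, 4, 5}) = 6
G(12) = mex({0, 1, 2, 3, 5, 6, 7}) = 4
G(13) = mex({0, 2, 3, 4, 6, 7}) = 1
G(14) = mex({0, 1, 4, 5, 6, 7}) = 2
G(15) = mex({0, 1, 2, 3, 4, 5, 6}) = 7
G(16) = mex({0, 2, 3, 5, 6, 7}) = 1
G(17) = mex({0, 1, 2, 3, 5, 6, 7}) = 4
G(18) = mex({0, 1, 2, 4, 5, 6}) = 3
G(19) = mex({0, 1, 3, 4, 5, 7}) = 2
G(20) = mex({0, 2, 3, 4, 5, 6, 7}) = 1
G(21) = mex({0, 1, 2, 3, 5, 6, 7}) = 4
G(22) = mex({0, 1, 2, 3, 4, 5, 7}) = 6
G(23) = mex({0, 1, 2, 3, 4, 5, 6}) = 7
G(24) = mex({0, 1, 2, 3, 5, 6, 7}) = 4
G(25) = mex({0, 2, 3, 4, 6, 7}) = 1
G(26) = mex({0, 1, 3, 4, 5, 6, 7}) = 2
G(27) = mex({0, 1, 2, 3, 4, 5, 6, 7}) = 8
G(28) = mex({0, 1, 2, 3, 4, 6, 7, 8}) = 5
G(29) = mex({0, 1, 2, 3, 5, 6, 7, 8, 9}) = 4
G(30) = mex({0, 1, 2, 3, 4, 5, 6, 9, 10}) = 7
G(31) = mex({0, 1, 3, 4, 5, 7, 10, 11}) = 2
G(32) = mex({0, 2, 3, 4, 5, 6, 7, 9, 11}) = 1
G(33) = mex({0, 1, 2, 3, 4, 5, 6, 7, 9, 12}) = 8
G(34) = mex({0, 1, 2, 3, 4, 5, 7, 8, 11, 12}) = 6
G(35) = mex({0, 1, 2, 3, 4, 5, 6, 8, 9, 10, 11}) = 7
G(36) = mex({0, 1, 2, 3, 5, 6, 7, 9, 10}) = 4
G(37) = mex({0, 2, 3, 4, 6, 7, 9, 10, 11, 12}) = 1
G(38) = mex({0, 1, 3, 4, 5, 6, 7, 9, 10, 11, 12}) = 2
G(39) = mex({0, 1, 2, 4, 5, 6, 7, 9, 10, 12, 14}) = 3
G(40) = mex({0, 2, 3, 4, 6, 7, 11, 12, 14}) = 1
G(41) = mex({0, 1, 2, 3, 5, 6, 7, 9, 10, 11, 12}) = 4
G(42) = mex({0, 1, 2, 3, 4, 5, 6, 9, 10}) = 7
G(43) = mex({0, 1, 3, 4, 5, 7, 9, 10, 12, 15}) = 2
G(44) = mex({0, 2, 3, 4, 5, 6, 7, 9, 10, 12, 15}) = 1
G(45) = mex({0, 1, 2, 3, 4, 5, 6, 7, 9, 10, 12, 14}) = 8
G(46) = mex({0, 1, 3, 4, 5, 7, 8, 11, 12, 14}) = 2
G(47) = mex({0, 1, 2, 3, 4, 5, 6, 8, 9, 10, 11, 12}) = 7
G(48) = mex({0, 1, 2, 3, 5, 6, 7, 9, 10}) = 4
G(49) = mex({0, 2, 3, 4, 6, 7, 9, 10, 11, 12, 15}) = 1
G(50) = mex({0, 1, 4, 5, 6, 7, 9, 11, 12, 14, 15}) = 2
G(51) = mex({0, 1, 2, 3, 4, 5, 6, 7, 9, 12, 14, 15}) = 8
G(52) = mex({0, 2, 3, 4, 5, 6, 7, 8, 11, 12, 15}) = 1
G(53) = mex({0, 1, 2, 3, 5, 6, 7, 8, 9, 10, 11, 12}) = 4
G(54) = mex({0, 1, 2, 3, 4, 5, 6, 9, 10}) = 7
G(55) = mex({0, 1, 3, 4, 5, 7, 9, 10, 11, 12}) = 2
G(56) = mex({0, 2, 3, 4, 5, 6, 7, 9, 10, 11, 12, 13, 14}) = 1
G(57) = mex({0, 1, 2, 3, 5, 6, 7, 9, 10, 12, 13, 14, 15}) = 4
G(58) = mex({0, 1, 3, 4, 5, 7, 11, 12, 14, 15}) = 2
G(59) = mex({0, 1, 2, 3, 4, 5, 6, 9, 10, 11, 12, 15}) = 7
Therefore G(59) = 7.

7


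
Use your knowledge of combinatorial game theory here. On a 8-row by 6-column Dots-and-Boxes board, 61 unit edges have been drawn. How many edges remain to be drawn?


Grid: 8 x 6 boxes, i.e. 9 rows and 7 columns of dots.
Horizontal edges: (rows + 1) * cols = 9 * 6 = 54
Vertical edges: rows * (cols + 1) = 8 * 7 = 56
Total edges: 54 + 56 = 110
Edges drawn: 61
Remaining: 110 - 61 = 49

49


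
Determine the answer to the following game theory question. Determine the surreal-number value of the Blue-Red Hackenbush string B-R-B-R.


Edges (from ground): B-R-B-R
By Berlekamp's sign-expansion rule, a Blue-Red Hackenbush stalk has the value of the surreal number whose sign sequence is the edge sequence with B -> + and R -> -.
Sign sequence: +-+-
Trace the sign expansion in the surreal number tree, starting from 0:
Edge 1: B (sign +) -> bounds (0, +inf), value = 1
Edge 2: R (sign -) -> bounds (0, 1), value = 1/2
Edge 3: B (sign +) -> bounds (1/2, 1), value = 3/4
Edge 4: R (sign -) -> bounds (1/2, 3/4), value = 5/8
Game value = 5/8

5/8


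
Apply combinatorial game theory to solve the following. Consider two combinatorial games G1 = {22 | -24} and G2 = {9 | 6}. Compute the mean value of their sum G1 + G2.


G1 = {22 | -24}, G2 = {9 | 6}
Each is a switch {a | b} with numbers a > b; its mean value is (a + b)/2, and mean value is additive over game sums: m(G1 + G2) = m(G1) + m(G2).
Mean of G1 = (22 + (-24))/2 = -2/2 = -1
Mean of G2 = (9 + (6))/2 = 15/2 = 15/2
Mean of G1 + G2 = -1 + 15/2 = 13/2

13/2


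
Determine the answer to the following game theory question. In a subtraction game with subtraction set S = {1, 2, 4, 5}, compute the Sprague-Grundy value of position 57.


The subtraction set is S = {1, 2, 4, 5}.
G(k) = mex{ G(k - s) : s in S, s <= k }. We compute iteratively: G(0) = 0.
G(1) = mex({0}) = 1
G(2) = mex({0, 1}) = 2
G(3) = mex({1, 2}) = 0
G(4) = mex({0, 2}) = 1
G(5) = mex({0, 1}) = 2
G(6) = mex({1, 2}) = 0
G(7) = mex({0, 2}) = 1
Observe that G(3)..G(7) = 0, 1, 2, 0, 1 repeats G(0)..G(4) = 0, 1, 2, 0, 1.
For k >= max(S) = 5, G(k) is determined by the previous 5 values G(k-5)..G(k-1); a window of 5 consecutive values has recurred shifted by 3, so by induction G(k + 3) = G(k) for all k >= 0: the sequence is periodic from the start with period 3.
One period: G(0..2) = 0, 1, 2.
57 mod 3 = 0, so G(57) = G(0) = 0.

0


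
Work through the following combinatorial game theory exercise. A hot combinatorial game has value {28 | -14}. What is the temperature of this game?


The game is {28 | -14}, a switch {a | b} with numbers a > b.
Cooling {a | b} by t gives {a - t | b + t}, which stops being hot when a - t = b + t, i.e. at t = (a - b)/2. So the temperature of a switch is (a - b)/2.
Temperature = (Left option - Right option) / 2
= (28 - (-14)) / 2
= 42 / 2
= 21

21


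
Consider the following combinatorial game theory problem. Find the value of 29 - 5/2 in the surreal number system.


x = 29, y = 5/2
Converting to common denominator: 2
x = 58/2, y = 5/2
x - y = 29 - 5/2 = 53/2

53/2


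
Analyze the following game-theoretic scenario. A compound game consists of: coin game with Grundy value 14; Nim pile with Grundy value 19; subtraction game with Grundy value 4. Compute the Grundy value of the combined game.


By the Sprague-Grundy theorem, the Grundy value of a sum of games is the XOR of individual Grundy values.
coin game: Grundy value = 14. Running XOR: 0 XOR 14 = 14
Nim pile: Grundy value = 19. Running XOR: 14 XOR 19 = 29
subtraction game: Grundy value = 4. Running XOR: 29 XOR 4 = 25
The combined Grundy value is 25.

25


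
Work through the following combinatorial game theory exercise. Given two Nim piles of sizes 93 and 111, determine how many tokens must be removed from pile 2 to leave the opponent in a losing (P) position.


Piles: 93 and 111
Current XOR: 93 XOR 111 = 50 (non-zero, so this is an N-position).
To make the XOR zero, we need to find a move that balances the piles.
For pile 2 (size 111): target = 111 XOR 50 = 93
We reduce pile 2 from 111 to 93.
Tokens removed: 111 - 93 = 18
Verification: 93 XOR 93 = 0

18


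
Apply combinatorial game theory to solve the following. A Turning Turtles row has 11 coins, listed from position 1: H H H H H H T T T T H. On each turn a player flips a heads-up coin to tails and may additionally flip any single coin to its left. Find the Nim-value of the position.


Coins: H H H H H H T T T T H
Key fact: a single head at position k behaves exactly like a Nim heap of size k (turning it to T and optionally flipping a coin at j < k corresponds to moving the heap from k to j, or to 0), and heads combine as a disjunctive sum (two heads at the same place would cancel, matching j XOR j = 0). So the Nim-value is the XOR of the 1-indexed positions of the heads.
Face-up positions (1-indexed): [1, 2, 3, 4, 5, 6, 11]
XOR 0 with 1: 0 XOR 1 = 1
XOR 1 with 2: 1 XOR 2 = 3
XOR 3 with 3: 3 XOR 3 = 0
XOR 0 with 4: 0 XOR 4 = 4
XOR 4 with 5: 4 XOR 5 = 1
XOR 1 with 6: 1 XOR 6 = 7
XOR 7 with 11: 7 XOR 11 = 12
Nim-value = 12

12


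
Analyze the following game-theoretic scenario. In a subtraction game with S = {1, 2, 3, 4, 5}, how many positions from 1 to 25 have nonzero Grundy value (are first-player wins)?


Subtraction set S = {1, 2, 3, 4, 5}, so G(n) = n mod 6.
G(n) = 0 when n is a multiple of 6.
Multiples of 6 in [1, 25]: 4
N-positions (nonzero Grundy) = 25 - 4 = 21

21


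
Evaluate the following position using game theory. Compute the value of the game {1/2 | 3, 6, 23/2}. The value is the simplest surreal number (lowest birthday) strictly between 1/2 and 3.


Left options: {1/2}, max = 1/2
Right options: {3, 6, 23/2}, min = 3
All options are numbers and max(Left) < min(Right), so by the simplicity theorem the value is the simplest (earliest-born) number strictly between 1/2 and 3.
Integers 1 through 2 all lie strictly between 1/2 and 3.
Among integers, the simplest (lowest birthday = smallest |n|; 0 is born on day 0, +-n on day n) is 1.
No non-integer in the interval can be simpler: if x is a non-integer in the interval, then floor(x) or ceil(x) also lies in the interval (the interval contains an integer), and both are proper prefixes of x's sign expansion, i.e. born earlier. So the game value is 1.
Game value = 1

1


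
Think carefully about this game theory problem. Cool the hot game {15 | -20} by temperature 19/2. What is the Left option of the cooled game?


Original game: {15 | -20} (a switch {a | b} with a > b).
Cooling by t (for t below the temperature (a - b)/2 = 35/2) taxes each move by t: {a | b} cooled by t is {a - t | b + t}.
Cooling amount: t = 19/2
Cooled Left option: 15 - 19/2 = 11/2
Cooled Right option: -20 + 19/2 = -21/2
Cooled game: {11/2 | -21/2}
Left option = 11/2

11/2


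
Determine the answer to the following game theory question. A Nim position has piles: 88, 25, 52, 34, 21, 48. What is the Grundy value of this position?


We need the XOR (exclusive or) of all pile sizes.
After XOR-ing pile 1 (size 88): 0 XOR 88 = 88
After XOR-ing pile 2 (size 25): 88 XOR 25 = 65
After XOR-ing pile 3 (size 52): 65 XOR 52 = 117
After XOR-ing pile 4 (size 34): 117 XOR 34 = 87
After XOR-ing pile 5 (size 21): 87 XOR 21 = 66
After XOR-ing pile 6 (size 48): 66 XOR 48 = 114
The Nim-value of this position is 114.

114


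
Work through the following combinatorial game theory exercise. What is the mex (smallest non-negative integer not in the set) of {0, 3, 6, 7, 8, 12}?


Set = {0, 3, 6, 7, 8, 12}
0 is in the set.
1 is NOT in the set. This is the mex.
mex = 1

1


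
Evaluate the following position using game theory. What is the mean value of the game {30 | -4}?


Game = {30 | -4}, a switch {a | b} with numbers a > b.
Its thermograph has left wall a - t and right wall b + t, which meet at t = (a - b)/2, where both equal (a + b)/2. So the mast (mean value) is at (a + b)/2.
Mean = (30 + (-4))/2 = 26/2 = 13

13


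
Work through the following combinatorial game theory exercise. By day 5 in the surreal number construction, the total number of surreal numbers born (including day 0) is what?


Day 0: {|} = 0 is born. Count = 1.
Day n: the number of surreal numbers born by day n is 2^(n+1) - 1.
By day 0: 2^1 - 1 = 1
By day 1: 2^2 - 1 = 3
By day 2: 2^3 - 1 = 7
By day 3: 2^4 - 1 = 15
By day 4: 2^5 - 1 = 31
By day 5: 2^6 - 1 = 63
By day 5: 63 surreal numbers.

63


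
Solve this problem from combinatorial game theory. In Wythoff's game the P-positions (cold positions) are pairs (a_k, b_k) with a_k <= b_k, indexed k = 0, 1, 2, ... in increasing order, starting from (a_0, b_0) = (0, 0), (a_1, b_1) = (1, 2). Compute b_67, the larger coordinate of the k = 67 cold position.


By Wythoff's theorem, a_k = floor(k * phi) and b_k = floor(k * phi^2) = a_k + k, where phi = (1 + sqrt(5))/2 is the golden ratio.
phi = (1 + sqrt(5))/2 = 1.618034
phi^2 = phi + 1 = 2.618034
k = 67
k * phi^2 = 67 * 2.618034 = 175.408277
b_67 = floor(k * phi^2) = 175 (check: a_67 + k = 108 + 67 = 175)

175


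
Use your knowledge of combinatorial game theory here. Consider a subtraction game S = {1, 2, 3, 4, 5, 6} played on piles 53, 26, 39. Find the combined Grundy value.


Subtraction set: {1, 2, 3, 4, 5, 6}
For this subtraction set, G(n) = n mod 7 (period = max + 1 = 7).
Pile 1 (size 53): G(53) = 53 mod 7 = 4
Pile 2 (size 26): G(26) = 26 mod 7 = 5
Pile 3 (size 39): G(39) = 39 mod 7 = 4
Total Grundy value = XOR of all: 4 XOR 5 XOR 4 = 5

5


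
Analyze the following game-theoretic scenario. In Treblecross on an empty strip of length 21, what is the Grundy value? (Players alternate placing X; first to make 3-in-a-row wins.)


Treblecross: place X on empty cells; 3-in-a-row wins.
Playing within two cells of an existing X lets the opponent win at once, so sensible play treats the cells i-2..i+2 around each X as dead. The player left with no safe cell loses, so this is a normal-play take-away game on strips of safe cells.
Placing X at cell i (0-indexed) of a strip of k safe cells leaves independent strips of sizes max(0, i-2) and max(0, k-i-3). Hence G(k) = mex{ G(max(0,i-2)) XOR G(max(0,k-i-3)) : 0 <= i < k }, with G(0) = 0.
G(1): splits (0,0):0^0=0 -> mex({0}) = 1
G(2): splits (0,0):0^0=0 -> mex({0}) = 1
G(3): splits (0,0):0^0=0 -> mex({0}) = 1
G(4): splits (0,1):0^1=1 (0,0):0^0=0 -> mex({0, 1}) = 2
G(5): splits (0,2):0^1=1 (0,1):0^1=1 (0,0):0^0=0 -> mex({0, 1}) = 2
G(6) = mex({1}) = 0
G(7) = mex({0, 1, 2}) = 3
G(8) = mex({0, 1, 2}) = 3
G(9) = mex({0, 2}) = 1
G(10) = mex({0, 2, 3}) = 1
G(11) = mex({0, 3}) = 1
G(12) = mex({1, 3}) = 0
G(13) = mex({0, 1, 2, 3}) = 4
G(14) = mex({0, 1, 2}) = 3
G(15) = mex({0, 1, 2}) = 3
G(16) = mex({0, 1, 2, 4}) = 3
G(17) = mex({0, 1, 3, 4}) = 2
G(18) = mex({0, 1, 3, 4}) = 2
G(19) = mex({0, 1, 3, 5}) = 2
G(20) = mex({0, 1, 2, 3, 5}) = 4
G(21) = mex({0, 1, 2, 3, 5}) = 4
Therefore G(21) = 4.

4


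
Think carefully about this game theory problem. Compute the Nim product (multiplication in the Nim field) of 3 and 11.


Nim multiplication is bilinear over XOR: (u XOR v) * w = (u*w) XOR (v*w).
So we split each operand into its bit components and XOR the pairwise Nim products.
3 = 1 + 2 (as XOR of powers of 2).
11 = 1 + 2 + 8 (as XOR of powers of 2).
Using the standard Nim-product table on single bits:
  2*2 = 3,   2*4 = 8,   2*8 = 12,
  4*4 = 6,   4*8 = 11,  8*8 = 13,
and  1*x = x (identity), k*l = l*k (commutative).
Pairwise Nim products:
  1 * 1 = 1
  1 * 2 = 2
  1 * 8 = 8
  2 * 1 = 2
  2 * 2 = 3
  2 * 8 = 12
XOR them: 1 XOR 2 XOR 8 XOR 2 XOR 3 XOR 12 = 6.
Result: 3 * 11 = 6 (in Nim).

6


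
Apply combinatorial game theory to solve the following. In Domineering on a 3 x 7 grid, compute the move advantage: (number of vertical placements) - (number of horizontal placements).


Board is 3 x 7 (rows x cols).
Left (vertical) placements: (rows-1) * cols = 2 * 7 = 14
Right (horizontal) placements: rows * (cols-1) = 3 * 6 = 18
Advantage = Left - Right = 14 - 18 = -4

-4


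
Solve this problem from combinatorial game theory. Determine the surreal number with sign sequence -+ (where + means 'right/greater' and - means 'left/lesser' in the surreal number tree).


Sign expansion: -+
Rule: track bounds (lo, hi), initially (-inf, +inf). On '+', the current value becomes lo and we move to the simplest number in (value, hi): value + 1 if hi = +inf, otherwise the midpoint (value + hi)/2. On '-', the current value becomes hi and we move to value - 1 if lo = -inf, otherwise the midpoint (lo + value)/2.
Start at 0.
Step 1: sign = -, move left. Bounds: (-inf, 0). Value = -1
Step 2: sign = +, move right. Bounds: (-1, 0). Value = -1/2
The surreal number with sign expansion -+ is -1/2.

-1/2


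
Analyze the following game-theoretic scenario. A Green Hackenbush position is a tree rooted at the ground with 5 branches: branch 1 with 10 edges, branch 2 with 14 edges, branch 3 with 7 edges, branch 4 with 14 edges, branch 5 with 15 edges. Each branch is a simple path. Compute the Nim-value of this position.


The tree has 5 branches from the ground vertex.
In Green Hackenbush, the Nim-value of a simple path of length k is k.
Branch 1: length 10, Nim-value = 10
Branch 2: length 14, Nim-value = 14
Branch 3: length 7, Nim-value = 7
Branch 4: length 14, Nim-value = 14
Branch 5: length 15, Nim-value = 15
Total Nim-value = XOR of all branch values:
0 XOR 10 = 10
10 XOR 14 = 4
4 XOR 7 = 3
3 XOR 14 = 13
13 XOR 15 = 2
Nim-value of the tree = 2

2


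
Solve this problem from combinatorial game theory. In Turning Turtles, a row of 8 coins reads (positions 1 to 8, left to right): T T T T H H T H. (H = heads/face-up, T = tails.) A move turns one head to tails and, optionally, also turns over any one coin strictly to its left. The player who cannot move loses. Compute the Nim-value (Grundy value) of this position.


Coins: T T T T H H T H
Key fact: a single head at position k behaves exactly like a Nim heap of size k (turning it to T and optionally flipping a coin at j < k corresponds to moving the heap from k to j, or to 0), and heads combine as a disjunctive sum (two heads at the same place would cancel, matching j XOR j = 0). So the Nim-value is the XOR of the 1-indexed positions of the heads.
Face-up positions (1-indexed): [5, 6, 8]
XOR 0 with 5: 0 XOR 5 = 5
XOR 5 with 6: 5 XOR 6 = 3
XOR 3 with 8: 3 XOR 8 = 11
Nim-value = 11

11
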